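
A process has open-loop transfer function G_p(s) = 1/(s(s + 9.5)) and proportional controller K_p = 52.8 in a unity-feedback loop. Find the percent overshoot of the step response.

6.63%

From 1 + K_pG_p(s) = 0: s² + 9.5s + 52.8 = 0 ⇒ ω_n = 7.266, ζ = 0.6537.
%OS = 100·exp(−πζ/√(1−ζ²)) = 100·exp(−π·0.6537/√0.5727) = 6.63%.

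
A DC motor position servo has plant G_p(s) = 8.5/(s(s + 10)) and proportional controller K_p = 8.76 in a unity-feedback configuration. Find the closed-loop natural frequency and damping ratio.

The closed-loop denominator is s(s+10) + 8.76·8.5 = s² + 10s + 74.46.
So ω_n² = 74.46 ⇒ ω_n = 8.629 rad/s, and ζ = 10/(2ω_n) = 0.579.

ω_n = 8.63 rad/s, ζ = 0.579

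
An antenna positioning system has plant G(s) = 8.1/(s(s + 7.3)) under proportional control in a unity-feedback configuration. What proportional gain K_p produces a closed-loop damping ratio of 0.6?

K_p = 4.57

Closed-loop characteristic equation: s² + 7.3s + K_p·8.1 = 0.
So ω_n = √(8.1K_p) and 2ζω_n = 7.3, giving ζ = 7.3/(2√(8.1K_p)).
Setting ζ = 0.6: √(8.1K_p) = 7.3/(2·0.6) = 6.083, so K_p = 37.01/8.1 = 4.57.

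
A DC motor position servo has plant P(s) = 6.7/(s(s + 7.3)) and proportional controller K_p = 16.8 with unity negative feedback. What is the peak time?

T_p = 0.315 s

Closed-loop characteristic equation: s² + 7.3s + 112.6 = 0, so ω_n = 10.61 rad/s and ζ = 7.3/(2·10.61) = 0.344.
Damped frequency ω_d = ω_n√(1−ζ²) = 9.962 rad/s, so peak time T_p = π/ω_d = 0.315 s.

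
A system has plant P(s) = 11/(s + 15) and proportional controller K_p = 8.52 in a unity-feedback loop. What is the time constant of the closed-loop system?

τ = 0.0092 s

Closed-loop transfer function: T(s) = K_p·P(s)/(1 + K_p·P(s)) = 93.72/(s + 15 + 93.72) = 93.72/(s + 108.7).
Time constant τ = 1/108.7 = 0.0092 s.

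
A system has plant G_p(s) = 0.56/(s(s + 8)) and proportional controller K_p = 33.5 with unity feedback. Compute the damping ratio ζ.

1 + K_p·G_p(s) = 0 gives s² + 8s + 18.76 = 0.
So ω_n² = 18.76 ⇒ ω_n = 4.331 rad/s, and ζ = 8/(2ω_n) = 0.924.

ζ = 0.924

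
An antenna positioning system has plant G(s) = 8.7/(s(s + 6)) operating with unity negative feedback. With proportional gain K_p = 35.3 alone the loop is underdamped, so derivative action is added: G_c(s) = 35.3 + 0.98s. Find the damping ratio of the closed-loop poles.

ζ = 0.414

Forward path: (35.3 + 0.98s)·8.7/(s(s+6)). The closed-loop characteristic equation is s² + (6 + 8.7·0.98)s + 8.7·35.3 = 0.
That is s² + 14.53s + 307.1 = 0, so ω_n = 17.52 rad/s and ζ = 14.53/(2·17.52) = 0.4144.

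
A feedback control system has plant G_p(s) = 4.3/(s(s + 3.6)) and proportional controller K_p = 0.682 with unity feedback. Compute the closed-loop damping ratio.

1 + K_p·G_p(s) = 0 gives s² + 3.6s + 2.933 = 0.
Matching s² + 2ζω_n s + ω_n²: ω_n = √2.933 = 1.712 rad/s and 2ζω_n = 3.6, so ζ = 3.6/(2·1.712) = 1.05.

ζ = 1.05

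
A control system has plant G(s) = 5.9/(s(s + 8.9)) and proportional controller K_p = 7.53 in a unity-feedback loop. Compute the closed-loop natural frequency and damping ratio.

The closed-loop denominator is s(s+8.9) + 7.53·5.9 = s² + 8.9s + 44.43.
Matching s² + 2ζω_n s + ω_n²: ω_n = √44.43 = 6.665 rad/s and 2ζω_n = 8.9, so ζ = 8.9/(2·6.665) = 0.668.

ω_n = 6.67 rad/s, ζ = 0.668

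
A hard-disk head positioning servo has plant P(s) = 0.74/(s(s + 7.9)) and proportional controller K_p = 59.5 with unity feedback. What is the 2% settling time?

Closed-loop characteristic equation: s² + 7.9s + 44.03 = 0, so ω_n = 6.636 rad/s and ζ = 7.9/(2·6.636) = 0.5953.
2% settling time T_s ≈ 4/(ζω_n) = 4/3.95 = 1.01 s.

T_s ≈ 1.01 s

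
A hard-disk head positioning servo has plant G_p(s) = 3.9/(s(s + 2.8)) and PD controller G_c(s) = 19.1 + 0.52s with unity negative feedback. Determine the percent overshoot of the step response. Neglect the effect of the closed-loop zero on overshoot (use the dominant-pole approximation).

40%

Forward path: (19.1 + 0.52s)·3.9/(s(s+2.8)). The closed-loop characteristic equation is s² + (2.8 + 3.9·0.52)s + 3.9·19.1 = 0.
That is s² + 4.828s + 74.49 = 0, so ω_n = 8.631 rad/s and ζ = 4.828/(2·8.631) = 0.2797.
%OS = 100·exp(−πζ/√(1−ζ²)) = 40%.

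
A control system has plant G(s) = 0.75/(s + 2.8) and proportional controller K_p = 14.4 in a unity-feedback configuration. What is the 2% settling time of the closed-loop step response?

Closed-loop transfer function: T(s) = K_p·G(s)/(1 + K_p·G(s)) = 10.8/(s + 2.8 + 10.8) = 10.8/(s + 13.6).
Time constant τ = 1/13.6 = 0.07353 s, so the 2% settling time is about 4τ = 0.294 s.

T_s ≈ 0.294 s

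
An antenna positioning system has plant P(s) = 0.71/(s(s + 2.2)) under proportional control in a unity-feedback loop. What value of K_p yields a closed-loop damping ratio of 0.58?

Closed-loop characteristic equation: s² + 2.2s + K_p·0.71 = 0.
So ω_n = √(0.71K_p) and 2ζω_n = 2.2, giving ζ = 2.2/(2√(0.71K_p)).
Setting ζ = 0.58: √(0.71K_p) = 2.2/(2·0.58) = 1.897, so K_p = 3.597/0.71 = 5.07.

K_p = 5.07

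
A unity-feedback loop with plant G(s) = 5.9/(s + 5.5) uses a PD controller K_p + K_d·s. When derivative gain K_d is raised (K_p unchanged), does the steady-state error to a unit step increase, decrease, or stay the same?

K_d affects only the transient (the s-coefficient); the DC loop gain, and hence e_ss, depends only on K_p.

unchanged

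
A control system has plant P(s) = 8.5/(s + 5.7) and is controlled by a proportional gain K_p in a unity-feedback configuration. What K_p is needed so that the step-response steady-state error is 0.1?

Steady-state error for a unit step on this type-0 loop is 1/(1 + K_p·P(0)).
P(0) = 1.491. Require 1/(1 + K_p·1.491) = 0.1, so 1 + 1.491·K_p = 10.
K_p = (10 − 1)/1.491 = 6.04.

K_p = 6.04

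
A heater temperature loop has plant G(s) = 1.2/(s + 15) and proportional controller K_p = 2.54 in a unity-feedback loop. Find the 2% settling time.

Closed-loop transfer function: T(s) = K_p·G(s)/(1 + K_p·G(s)) = 3.048/(s + 15 + 3.048) = 3.048/(s + 18.05).
Time constant τ = 1/18.05 = 0.05541 s, so the 2% settling time is about 4τ = 0.222 s.

T_s ≈ 0.222 s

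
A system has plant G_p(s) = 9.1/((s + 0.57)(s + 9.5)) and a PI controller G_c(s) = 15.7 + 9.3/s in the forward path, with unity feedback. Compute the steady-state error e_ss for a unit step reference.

The open loop G_c(s)G_p(s) has a pole at the origin (type 1), so the static position error constant is infinite and e_ss = 1/(1+∞) = 0.

0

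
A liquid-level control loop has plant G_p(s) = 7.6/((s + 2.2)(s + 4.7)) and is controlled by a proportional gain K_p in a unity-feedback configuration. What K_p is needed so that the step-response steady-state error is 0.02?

The loop is type 0, so e_ss(step) = 1/(1 + K_pos) with K_pos = K_p·G_p(0).
G_p(0) = 0.735. Require 1/(1 + K_p·0.735) = 0.02, so 1 + 0.735·K_p = 50.
K_p = (50 − 1)/0.735 = 66.7.

K_p = 66.7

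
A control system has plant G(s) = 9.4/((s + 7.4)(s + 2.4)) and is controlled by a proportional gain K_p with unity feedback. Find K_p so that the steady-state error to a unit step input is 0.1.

K_p = 17

The loop is type 0, so e_ss(step) = 1/(1 + K_pos) with K_pos = K_p·G(0).
G(0) = 0.5293. Require 1/(1 + K_p·0.5293) = 0.1, so 1 + 0.5293·K_p = 10.
K_p = (10 − 1)/0.5293 = 17.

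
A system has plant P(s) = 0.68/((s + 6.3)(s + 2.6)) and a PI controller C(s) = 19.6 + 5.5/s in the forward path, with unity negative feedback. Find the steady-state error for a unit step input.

The open loop C(s)P(s) has a pole at the origin (type 1), so the static position error constant is infinite and e_ss = 1/(1+∞) = 0.

0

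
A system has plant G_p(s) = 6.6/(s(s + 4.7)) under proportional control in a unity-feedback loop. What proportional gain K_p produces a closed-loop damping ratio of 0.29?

Closed-loop characteristic equation: s² + 4.7s + K_p·6.6 = 0.
So ω_n = √(6.6K_p) and 2ζω_n = 4.7, giving ζ = 4.7/(2√(6.6K_p)).
Setting ζ = 0.29: √(6.6K_p) = 4.7/(2·0.29) = 8.103, so K_p = 65.67/6.6 = 9.95.

K_p = 9.95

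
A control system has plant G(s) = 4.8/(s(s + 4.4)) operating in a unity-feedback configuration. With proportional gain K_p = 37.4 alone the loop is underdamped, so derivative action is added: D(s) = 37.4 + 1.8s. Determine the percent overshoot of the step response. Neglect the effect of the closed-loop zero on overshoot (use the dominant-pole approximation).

Forward path: (37.4 + 1.8s)·4.8/(s(s+4.4)). The closed-loop characteristic equation is s² + (4.4 + 4.8·1.8)s + 4.8·37.4 = 0.
That is s² + 13.04s + 179.5 = 0, so ω_n = 13.4 rad/s and ζ = 13.04/(2·13.4) = 0.4866.
%OS = 100·exp(−πζ/√(1−ζ²)) = 17.4%.

17.4%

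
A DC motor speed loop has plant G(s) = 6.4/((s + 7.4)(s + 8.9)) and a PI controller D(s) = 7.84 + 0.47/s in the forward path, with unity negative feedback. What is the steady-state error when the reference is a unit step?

0

The open loop D(s)G(s) has a pole at the origin (type 1), so the static position error constant is infinite and e_ss = 1/(1+∞) = 0.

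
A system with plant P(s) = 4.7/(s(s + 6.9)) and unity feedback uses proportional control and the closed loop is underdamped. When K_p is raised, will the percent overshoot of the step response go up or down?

increase

ζ = 6.9/(2√(4.7K_p)) decreases as K_p grows; lower damping means more overshoot.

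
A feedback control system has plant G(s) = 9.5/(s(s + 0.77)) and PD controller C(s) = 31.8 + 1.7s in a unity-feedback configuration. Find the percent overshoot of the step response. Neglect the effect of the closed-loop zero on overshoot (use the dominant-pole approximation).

Forward path: (31.8 + 1.7s)·9.5/(s(s+0.77)). The closed-loop characteristic equation is s² + (0.77 + 9.5·1.7)s + 9.5·31.8 = 0.
That is s² + 16.92s + 302.1 = 0, so ω_n = 17.38 rad/s and ζ = 16.92/(2·17.38) = 0.4867.
%OS = 100·exp(−πζ/√(1−ζ²)) = 17.4%.

17.4%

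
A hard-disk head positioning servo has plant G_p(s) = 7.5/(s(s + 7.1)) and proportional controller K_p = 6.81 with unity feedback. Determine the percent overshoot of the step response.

The closed-loop denominator s² + 7.1s + 51.07 gives ω_n = √51.07 = 7.147 and ζ = 7.1/(2ω_n) = 0.4967.
%OS = 100·exp(−πζ/√(1−ζ²)) = 100·exp(−π·0.4967/√0.7533) = 16.6%.

16.6%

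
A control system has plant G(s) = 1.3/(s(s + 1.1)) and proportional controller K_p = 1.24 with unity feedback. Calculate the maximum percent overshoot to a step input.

Closed-loop characteristic equation: s² + 1.1s + 1.612 = 0, so ω_n = 1.27 rad/s and ζ = 1.1/(2·1.27) = 0.4332.
%OS = 100·exp(−πζ/√(1−ζ²)) = 100·exp(−π·0.4332/√0.8123) = 22.1%.

22.1%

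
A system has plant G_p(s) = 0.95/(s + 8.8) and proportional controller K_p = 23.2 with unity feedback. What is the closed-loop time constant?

Closed-loop transfer function: T(s) = K_p·G_p(s)/(1 + K_p·G_p(s)) = 22.04/(s + 8.8 + 22.04) = 22.04/(s + 30.84).
Time constant τ = 1/30.84 = 0.0324 s.

τ = 0.0324 s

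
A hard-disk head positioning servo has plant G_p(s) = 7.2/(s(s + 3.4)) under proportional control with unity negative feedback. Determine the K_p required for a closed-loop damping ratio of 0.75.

Closed-loop characteristic equation: s² + 3.4s + K_p·7.2 = 0.
So ω_n = √(7.2K_p) and 2ζω_n = 3.4, giving ζ = 3.4/(2√(7.2K_p)).
Setting ζ = 0.75: √(7.2K_p) = 3.4/(2·0.75) = 2.267, so K_p = 5.138/7.2 = 0.714.

K_p = 0.714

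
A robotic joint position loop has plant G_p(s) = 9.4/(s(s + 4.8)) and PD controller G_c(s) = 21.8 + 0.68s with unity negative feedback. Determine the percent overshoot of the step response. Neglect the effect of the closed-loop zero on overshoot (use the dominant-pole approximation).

Forward path: (21.8 + 0.68s)·9.4/(s(s+4.8)). The closed-loop characteristic equation is s² + (4.8 + 9.4·0.68)s + 9.4·21.8 = 0.
That is s² + 11.19s + 204.9 = 0, so ω_n = 14.32 rad/s and ζ = 11.19/(2·14.32) = 0.3909.
%OS = 100·exp(−πζ/√(1−ζ²)) = 26.3%.

26.3%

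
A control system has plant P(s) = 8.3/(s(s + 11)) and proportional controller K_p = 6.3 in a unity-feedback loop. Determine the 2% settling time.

T_s ≈ 0.727 s

Closed-loop characteristic equation: s² + 11s + 52.29 = 0, so ω_n = 7.231 rad/s and ζ = 11/(2·7.231) = 0.7606.
2% settling time T_s ≈ 4/(ζω_n) = 4/5.5 = 0.727 s.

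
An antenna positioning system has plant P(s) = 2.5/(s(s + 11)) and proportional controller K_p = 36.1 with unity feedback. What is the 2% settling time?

T_s ≈ 0.727 s

Closed-loop characteristic equation: s² + 11s + 90.25 = 0, so ω_n = 9.5 rad/s and ζ = 11/(2·9.5) = 0.5789.
2% settling time T_s ≈ 4/(ζω_n) = 4/5.5 = 0.727 s.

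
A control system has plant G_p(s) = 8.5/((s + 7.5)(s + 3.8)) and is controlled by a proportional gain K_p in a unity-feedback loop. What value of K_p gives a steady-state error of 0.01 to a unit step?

K_p = 332

For a type-0 loop with proportional control, e_ss = 1/(1 + K_p·G_p(0)).
G_p(0) = 0.2982. Require 1/(1 + K_p·0.2982) = 0.01, so 1 + 0.2982·K_p = 100.
K_p = (100 − 1)/0.2982 = 332.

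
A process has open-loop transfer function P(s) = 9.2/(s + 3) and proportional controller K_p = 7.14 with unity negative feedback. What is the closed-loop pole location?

Closed-loop transfer function: T(s) = K_p·P(s)/(1 + K_p·P(s)) = 65.69/(s + 3 + 65.69) = 65.69/(s + 68.69).
The closed-loop pole is at s = −68.69.

s = -68.69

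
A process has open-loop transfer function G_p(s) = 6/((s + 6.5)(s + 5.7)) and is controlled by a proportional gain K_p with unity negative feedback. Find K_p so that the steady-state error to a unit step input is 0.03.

K_p = 200

Steady-state error for a unit step on this type-0 loop is 1/(1 + K_p·G_p(0)).
G_p(0) = 0.1619. Require 1/(1 + K_p·0.1619) = 0.03, so 1 + 0.1619·K_p = 33.33.
K_p = (33.33 − 1)/0.1619 = 200.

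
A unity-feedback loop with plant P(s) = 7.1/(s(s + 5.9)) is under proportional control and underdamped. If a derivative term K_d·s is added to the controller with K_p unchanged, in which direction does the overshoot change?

decrease

The derivative term adds K·K_d to the s-coefficient of the characteristic equation, raising 2ζω_n while ω_n is unchanged; ζ increases, so overshoot decreases.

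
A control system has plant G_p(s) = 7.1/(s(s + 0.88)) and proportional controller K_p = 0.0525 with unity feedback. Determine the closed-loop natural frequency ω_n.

ω_n = 0.611 rad/s

With unity feedback the closed-loop characteristic equation is s² + 0.88s + 0.0525·7.1 = s² + 0.88s + 0.3727 = 0.
So ω_n² = 0.3727 ⇒ ω_n = 0.6105 rad/s, and ζ = 0.88/(2ω_n) = 0.721.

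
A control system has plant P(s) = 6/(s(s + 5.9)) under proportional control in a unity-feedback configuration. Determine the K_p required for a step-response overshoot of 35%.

K_p = 14.4

From %OS = 100·exp(−πζ/√(1−ζ²)) = 35%, ζ = −ln(0.35)/√(π²+ln²(0.35)) = 0.3169.
Characteristic equation s² + 5.9s + 6K_p = 0 gives ζ = 5.9/(2√(6K_p)).
Setting ζ = 0.3169: √(6K_p) = 5.9/(2·0.3169) = 9.308, so K_p = 86.63/6 = 14.4.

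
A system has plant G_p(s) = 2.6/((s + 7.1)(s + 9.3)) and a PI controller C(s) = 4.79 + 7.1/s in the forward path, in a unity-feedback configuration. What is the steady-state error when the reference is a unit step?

The open loop C(s)G_p(s) has a pole at the origin (type 1), so the static position error constant is infinite and e_ss = 1/(1+∞) = 0.

0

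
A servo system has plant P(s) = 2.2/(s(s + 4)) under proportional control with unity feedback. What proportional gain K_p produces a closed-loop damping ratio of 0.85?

K_p = 2.52

Closed-loop characteristic equation: s² + 4s + K_p·2.2 = 0.
So ω_n = √(2.2K_p) and 2ζω_n = 4, giving ζ = 4/(2√(2.2K_p)).
Setting ζ = 0.85: √(2.2K_p) = 4/(2·0.85) = 2.353, so K_p = 5.536/2.2 = 2.52.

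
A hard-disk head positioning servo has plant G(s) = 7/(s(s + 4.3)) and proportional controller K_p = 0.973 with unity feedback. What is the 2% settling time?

T_s ≈ 1.86 s

Closed-loop characteristic equation: s² + 4.3s + 6.811 = 0, so ω_n = 2.61 rad/s and ζ = 4.3/(2·2.61) = 0.8238.
2% settling time T_s ≈ 4/(ζω_n) = 4/2.15 = 1.86 s.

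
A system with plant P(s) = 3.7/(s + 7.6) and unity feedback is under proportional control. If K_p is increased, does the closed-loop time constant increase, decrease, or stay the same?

Closed-loop pole is at s = −(7.6+K_p·3.7); larger K_p moves it further left, so τ = 1/(7.6+K_p·3.7) decreases.

decrease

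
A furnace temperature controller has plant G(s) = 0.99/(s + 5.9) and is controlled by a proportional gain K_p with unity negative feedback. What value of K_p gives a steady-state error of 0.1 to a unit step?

Steady-state error for a unit step on this type-0 loop is 1/(1 + K_p·G(0)).
G(0) = 0.1678. Require 1/(1 + K_p·0.1678) = 0.1, so 1 + 0.1678·K_p = 10.
K_p = (10 − 1)/0.1678 = 53.6.

K_p = 53.6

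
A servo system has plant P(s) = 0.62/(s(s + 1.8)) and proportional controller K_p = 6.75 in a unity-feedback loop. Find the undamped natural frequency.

With unity feedback the closed-loop characteristic equation is s² + 1.8s + 6.75·0.62 = s² + 1.8s + 4.185 = 0.
So ω_n² = 4.185 ⇒ ω_n = 2.046 rad/s, and ζ = 1.8/(2ω_n) = 0.44.

ω_n = 2.05 rad/s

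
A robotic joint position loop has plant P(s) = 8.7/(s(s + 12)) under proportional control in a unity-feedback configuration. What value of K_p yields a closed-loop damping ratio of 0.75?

K_p = 7.36

Closed-loop characteristic equation: s² + 12s + K_p·8.7 = 0.
So ω_n = √(8.7K_p) and 2ζω_n = 12, giving ζ = 12/(2√(8.7K_p)).
Setting ζ = 0.75: √(8.7K_p) = 12/(2·0.75) = 8, so K_p = 64/8.7 = 7.36.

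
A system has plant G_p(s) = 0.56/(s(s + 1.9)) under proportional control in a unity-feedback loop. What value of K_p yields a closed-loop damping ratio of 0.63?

Closed-loop characteristic equation: s² + 1.9s + K_p·0.56 = 0.
So ω_n = √(0.56K_p) and 2ζω_n = 1.9, giving ζ = 1.9/(2√(0.56K_p)).
Setting ζ = 0.63: √(0.56K_p) = 1.9/(2·0.63) = 1.508, so K_p = 2.274/0.56 = 4.06.

K_p = 4.06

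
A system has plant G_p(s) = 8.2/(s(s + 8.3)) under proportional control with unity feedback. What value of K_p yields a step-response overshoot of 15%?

K_p = 7.86

From %OS = 100·exp(−πζ/√(1−ζ²)) = 15%, ζ = −ln(0.15)/√(π²+ln²(0.15)) = 0.5169.
Characteristic equation s² + 8.3s + 8.2K_p = 0 gives ζ = 8.3/(2√(8.2K_p)).
Setting ζ = 0.5169: √(8.2K_p) = 8.3/(2·0.5169) = 8.028, so K_p = 64.45/8.2 = 7.86.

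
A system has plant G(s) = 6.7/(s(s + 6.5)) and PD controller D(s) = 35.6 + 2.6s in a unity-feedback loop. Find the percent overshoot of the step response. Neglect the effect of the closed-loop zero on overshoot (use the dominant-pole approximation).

2.14%

Forward path: (35.6 + 2.6s)·6.7/(s(s+6.5)). The closed-loop characteristic equation is s² + (6.5 + 6.7·2.6)s + 6.7·35.6 = 0.
That is s² + 23.92s + 238.5 = 0, so ω_n = 15.44 rad/s and ζ = 23.92/(2·15.44) = 0.7744.
%OS = 100·exp(−πζ/√(1−ζ²)) = 2.14%.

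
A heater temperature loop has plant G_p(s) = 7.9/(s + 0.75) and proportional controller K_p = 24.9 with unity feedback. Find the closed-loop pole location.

s = -197.5

Closed-loop transfer function: T(s) = K_p·G_p(s)/(1 + K_p·G_p(s)) = 196.7/(s + 0.75 + 196.7) = 196.7/(s + 197.5).
The closed-loop pole is at s = −197.5.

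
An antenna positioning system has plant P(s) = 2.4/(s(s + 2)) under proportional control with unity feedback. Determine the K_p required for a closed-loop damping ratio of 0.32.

Closed-loop characteristic equation: s² + 2s + K_p·2.4 = 0.
So ω_n = √(2.4K_p) and 2ζω_n = 2, giving ζ = 2/(2√(2.4K_p)).
Setting ζ = 0.32: √(2.4K_p) = 2/(2·0.32) = 3.125, so K_p = 9.766/2.4 = 4.07.

K_p = 4.07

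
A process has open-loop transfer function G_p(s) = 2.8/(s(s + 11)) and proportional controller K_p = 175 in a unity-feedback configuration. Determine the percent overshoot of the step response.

From 1 + K_pG_p(s) = 0: s² + 11s + 490 = 0 ⇒ ω_n = 22.14, ζ = 0.2485.
%OS = 100·exp(−πζ/√(1−ζ²)) = 100·exp(−π·0.2485/√0.9383) = 44.7%.

44.7%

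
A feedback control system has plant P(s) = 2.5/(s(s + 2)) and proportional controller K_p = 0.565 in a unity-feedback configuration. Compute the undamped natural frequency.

ω_n = 1.19 rad/s

1 + K_p·P(s) = 0 gives s² + 2s + 1.412 = 0.
Matching s² + 2ζω_n s + ω_n²: ω_n = √1.412 = 1.188 rad/s and 2ζω_n = 2, so ζ = 2/(2·1.188) = 0.841.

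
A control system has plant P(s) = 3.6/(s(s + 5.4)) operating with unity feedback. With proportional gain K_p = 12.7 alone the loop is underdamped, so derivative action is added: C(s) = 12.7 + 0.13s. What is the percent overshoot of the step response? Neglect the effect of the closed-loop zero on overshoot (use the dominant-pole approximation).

22%

Forward path: (12.7 + 0.13s)·3.6/(s(s+5.4)). The closed-loop characteristic equation is s² + (5.4 + 3.6·0.13)s + 3.6·12.7 = 0.
That is s² + 5.868s + 45.72 = 0, so ω_n = 6.762 rad/s and ζ = 5.868/(2·6.762) = 0.4339.
%OS = 100·exp(−πζ/√(1−ζ²)) = 22%.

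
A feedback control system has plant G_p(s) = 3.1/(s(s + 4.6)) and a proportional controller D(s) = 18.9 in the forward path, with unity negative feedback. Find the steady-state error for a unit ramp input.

0.0785

The loop has one pole at the origin (type 1). Velocity error constant K_v = lim_{s→0} s·D(s)G_p(s) = 18.9·3.1/4.6 = 12.74.
Steady-state error to a unit ramp: e_ss = 1/K_v = 0.0785.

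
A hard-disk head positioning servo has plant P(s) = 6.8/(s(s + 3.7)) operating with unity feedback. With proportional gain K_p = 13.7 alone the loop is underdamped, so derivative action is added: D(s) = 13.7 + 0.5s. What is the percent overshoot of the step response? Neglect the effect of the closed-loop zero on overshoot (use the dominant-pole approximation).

28.9%

Forward path: (13.7 + 0.5s)·6.8/(s(s+3.7)). The closed-loop characteristic equation is s² + (3.7 + 6.8·0.5)s + 6.8·13.7 = 0.
That is s² + 7.1s + 93.16 = 0, so ω_n = 9.652 rad/s and ζ = 7.1/(2·9.652) = 0.3678.
%OS = 100·exp(−πζ/√(1−ζ²)) = 28.9%.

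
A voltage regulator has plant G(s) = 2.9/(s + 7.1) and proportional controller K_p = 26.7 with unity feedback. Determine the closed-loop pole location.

Closed-loop transfer function: T(s) = K_p·G(s)/(1 + K_p·G(s)) = 77.43/(s + 7.1 + 77.43) = 77.43/(s + 84.53).
The closed-loop pole is at s = −84.53.

s = -84.53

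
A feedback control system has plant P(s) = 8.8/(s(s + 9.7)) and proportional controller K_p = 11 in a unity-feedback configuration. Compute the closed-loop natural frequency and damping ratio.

ω_n = 9.84 rad/s, ζ = 0.493

1 + K_p·P(s) = 0 gives s² + 9.7s + 96.8 = 0.
Matching s² + 2ζω_n s + ω_n²: ω_n = √96.8 = 9.839 rad/s and 2ζω_n = 9.7, so ζ = 9.7/(2·9.839) = 0.493.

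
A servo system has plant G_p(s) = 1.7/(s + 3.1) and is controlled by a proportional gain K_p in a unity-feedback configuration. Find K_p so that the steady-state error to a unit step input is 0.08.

K_p = 21

The loop is type 0, so e_ss(step) = 1/(1 + K_pos) with K_pos = K_p·G_p(0).
G_p(0) = 0.5484. Require 1/(1 + K_p·0.5484) = 0.08, so 1 + 0.5484·K_p = 12.5.
K_p = (12.5 − 1)/0.5484 = 21.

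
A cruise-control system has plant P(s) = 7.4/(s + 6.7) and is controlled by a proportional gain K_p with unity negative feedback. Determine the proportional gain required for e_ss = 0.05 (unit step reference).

Steady-state error for a unit step on this type-0 loop is 1/(1 + K_p·P(0)).
P(0) = 1.104. Require 1/(1 + K_p·1.104) = 0.05, so 1 + 1.104·K_p = 20.
K_p = (20 − 1)/1.104 = 17.2.

K_p = 17.2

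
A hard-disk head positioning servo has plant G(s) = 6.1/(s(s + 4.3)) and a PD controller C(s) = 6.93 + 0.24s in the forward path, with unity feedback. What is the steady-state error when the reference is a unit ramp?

0.102

The loop has one pole at the origin (type 1). Velocity error constant K_v = lim_{s→0} s·C(s)G(s) = 6.93·6.1/4.3 = 9.831.
Steady-state error to a unit ramp: e_ss = 1/K_v = 0.102.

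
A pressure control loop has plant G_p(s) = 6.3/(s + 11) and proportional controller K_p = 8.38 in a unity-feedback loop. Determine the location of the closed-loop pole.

Closed-loop transfer function: T(s) = K_p·G_p(s)/(1 + K_p·G_p(s)) = 52.79/(s + 11 + 52.79) = 52.79/(s + 63.79).
The closed-loop pole is at s = −63.79.

s = -63.79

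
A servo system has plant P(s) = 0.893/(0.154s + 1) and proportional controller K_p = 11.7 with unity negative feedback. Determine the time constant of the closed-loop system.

τ = 0.0135 s

Closed loop: T(s) = K_p·P/(1+K_p·P) = 10.45/(0.154s + 1 + 10.45), with pole at s = −(1 + 10.45)/0.154 = −74.34.
Closed-loop time constant τ = 1/74.34 = 0.0135 s.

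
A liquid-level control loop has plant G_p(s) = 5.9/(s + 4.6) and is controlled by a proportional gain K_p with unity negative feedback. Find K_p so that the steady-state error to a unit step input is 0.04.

K_p = 18.7

The loop is type 0, so e_ss(step) = 1/(1 + K_pos) with K_pos = K_p·G_p(0).
G_p(0) = 1.283. Require 1/(1 + K_p·1.283) = 0.04, so 1 + 1.283·K_p = 25.
K_p = (25 − 1)/1.283 = 18.7.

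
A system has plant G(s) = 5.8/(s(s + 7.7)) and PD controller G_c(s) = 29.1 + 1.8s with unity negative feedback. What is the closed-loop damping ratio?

Forward path: (29.1 + 1.8s)·5.8/(s(s+7.7)). The closed-loop characteristic equation is s² + (7.7 + 5.8·1.8)s + 5.8·29.1 = 0.
That is s² + 18.14s + 168.8 = 0, so ω_n = 12.99 rad/s and ζ = 18.14/(2·12.99) = 0.6981.

ζ = 0.698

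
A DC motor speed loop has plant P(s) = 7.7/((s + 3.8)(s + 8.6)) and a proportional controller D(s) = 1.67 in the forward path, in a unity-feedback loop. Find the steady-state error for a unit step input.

0.718

The loop is type 0. Static position error constant K_pos = D(0)·P(0) = 1.67·0.2356 = 0.3935.
Steady-state error to a unit step: e_ss = 1/(1+K_pos) = 1/1.393 = 0.718.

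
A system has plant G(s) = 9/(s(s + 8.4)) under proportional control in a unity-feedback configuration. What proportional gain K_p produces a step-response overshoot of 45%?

K_p = 32.3

From %OS = 100·exp(−πζ/√(1−ζ²)) = 45%, ζ = −ln(0.45)/√(π²+ln²(0.45)) = 0.2463.
Characteristic equation s² + 8.4s + 9K_p = 0 gives ζ = 8.4/(2√(9K_p)).
Setting ζ = 0.2463: √(9K_p) = 8.4/(2·0.2463) = 17.05, so K_p = 290.7/9 = 32.3.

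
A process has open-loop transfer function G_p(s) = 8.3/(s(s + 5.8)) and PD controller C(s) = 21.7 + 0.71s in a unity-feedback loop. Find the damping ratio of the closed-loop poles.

Forward path: (21.7 + 0.71s)·8.3/(s(s+5.8)). The closed-loop characteristic equation is s² + (5.8 + 8.3·0.71)s + 8.3·21.7 = 0.
That is s² + 11.69s + 180.1 = 0, so ω_n = 13.42 rad/s and ζ = 11.69/(2·13.42) = 0.4356.

ζ = 0.436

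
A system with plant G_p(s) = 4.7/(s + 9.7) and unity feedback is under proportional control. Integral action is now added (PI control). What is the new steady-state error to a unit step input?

0

Adding integral action puts a pole at s = 0 in the forward path, raising the system type to 1; a type-1 loop has zero steady-state error to a step.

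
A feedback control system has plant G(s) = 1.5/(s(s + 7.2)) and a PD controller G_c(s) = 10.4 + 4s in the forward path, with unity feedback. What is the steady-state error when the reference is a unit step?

The open loop G_c(s)G(s) has a pole at the origin (type 1), so the static position error constant is infinite and e_ss = 1/(1+∞) = 0.

0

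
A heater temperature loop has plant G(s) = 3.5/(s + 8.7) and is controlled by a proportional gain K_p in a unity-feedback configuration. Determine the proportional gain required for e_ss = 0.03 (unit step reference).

Steady-state error for a unit step on this type-0 loop is 1/(1 + K_p·G(0)).
G(0) = 0.4023. Require 1/(1 + K_p·0.4023) = 0.03, so 1 + 0.4023·K_p = 33.33.
K_p = (33.33 − 1)/0.4023 = 80.4.

K_p = 80.4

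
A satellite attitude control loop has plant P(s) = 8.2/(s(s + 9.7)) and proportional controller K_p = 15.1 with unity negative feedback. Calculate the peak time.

T_p = 0.314 s

From 1 + K_pP(s) = 0: s² + 9.7s + 123.8 = 0 ⇒ ω_n = 11.13, ζ = 0.4359.
Damped frequency ω_d = ω_n√(1−ζ²) = 10.01 rad/s, so peak time T_p = π/ω_d = 0.314 s.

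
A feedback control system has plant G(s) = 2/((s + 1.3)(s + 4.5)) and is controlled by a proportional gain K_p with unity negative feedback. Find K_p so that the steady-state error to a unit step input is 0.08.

K_p = 33.6

The loop is type 0, so e_ss(step) = 1/(1 + K_pos) with K_pos = K_p·G(0).
G(0) = 0.3419. Require 1/(1 + K_p·0.3419) = 0.08, so 1 + 0.3419·K_p = 12.5.
K_p = (12.5 − 1)/0.3419 = 33.6.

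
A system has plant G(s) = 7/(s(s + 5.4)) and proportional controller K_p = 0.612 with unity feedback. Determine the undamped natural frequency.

The closed-loop denominator is s(s+5.4) + 0.612·7 = s² + 5.4s + 4.284.
Matching s² + 2ζω_n s + ω_n²: ω_n = √4.284 = 2.07 rad/s and 2ζω_n = 5.4, so ζ = 5.4/(2·2.07) = 1.3.

ω_n = 2.07 rad/s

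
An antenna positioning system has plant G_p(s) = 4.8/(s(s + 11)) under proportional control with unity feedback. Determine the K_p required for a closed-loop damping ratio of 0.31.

K_p = 65.6

Closed-loop characteristic equation: s² + 11s + K_p·4.8 = 0.
So ω_n = √(4.8K_p) and 2ζω_n = 11, giving ζ = 11/(2√(4.8K_p)).
Setting ζ = 0.31: √(4.8K_p) = 11/(2·0.31) = 17.74, so K_p = 314.8/4.8 = 65.6.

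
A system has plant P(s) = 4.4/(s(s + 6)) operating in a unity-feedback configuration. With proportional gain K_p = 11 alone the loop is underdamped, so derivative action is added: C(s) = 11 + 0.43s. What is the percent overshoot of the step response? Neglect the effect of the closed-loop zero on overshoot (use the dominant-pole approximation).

Forward path: (11 + 0.43s)·4.4/(s(s+6)). The closed-loop characteristic equation is s² + (6 + 4.4·0.43)s + 4.4·11 = 0.
That is s² + 7.892s + 48.4 = 0, so ω_n = 6.957 rad/s and ζ = 7.892/(2·6.957) = 0.5672.
%OS = 100·exp(−πζ/√(1−ζ²)) = 11.5%.

11.5%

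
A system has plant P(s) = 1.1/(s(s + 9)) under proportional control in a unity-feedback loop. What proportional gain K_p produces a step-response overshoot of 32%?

From %OS = 100·exp(−πζ/√(1−ζ²)) = 32%, ζ = −ln(0.32)/√(π²+ln²(0.32)) = 0.341.
Characteristic equation s² + 9s + 1.1K_p = 0 gives ζ = 9/(2√(1.1K_p)).
Setting ζ = 0.341: √(1.1K_p) = 9/(2·0.341) = 13.2, so K_p = 174.2/1.1 = 158.

K_p = 158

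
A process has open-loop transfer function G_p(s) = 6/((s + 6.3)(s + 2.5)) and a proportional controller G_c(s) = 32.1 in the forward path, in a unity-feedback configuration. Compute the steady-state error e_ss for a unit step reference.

The loop is type 0. Static position error constant K_pos = G_c(0)·G_p(0) = 32.1·0.381 = 12.23.
Steady-state error to a unit step: e_ss = 1/(1+K_pos) = 1/13.23 = 0.0756.

0.0756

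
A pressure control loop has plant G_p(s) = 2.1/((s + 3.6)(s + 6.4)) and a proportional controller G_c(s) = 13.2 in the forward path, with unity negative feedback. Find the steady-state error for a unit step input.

0.454

The loop is type 0. Static position error constant K_pos = G_c(0)·G_p(0) = 13.2·0.09115 = 1.203.
Steady-state error to a unit step: e_ss = 1/(1+K_pos) = 1/2.203 = 0.454.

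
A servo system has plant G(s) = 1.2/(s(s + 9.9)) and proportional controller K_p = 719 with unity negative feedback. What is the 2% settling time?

From 1 + K_pG(s) = 0: s² + 9.9s + 862.8 = 0 ⇒ ω_n = 29.37, ζ = 0.1685.
2% settling time T_s ≈ 4/(ζω_n) = 4/4.95 = 0.808 s.

T_s ≈ 0.808 s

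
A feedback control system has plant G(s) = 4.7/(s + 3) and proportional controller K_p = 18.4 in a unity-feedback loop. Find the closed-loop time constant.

τ = 0.0112 s

Closed-loop transfer function: T(s) = K_p·G(s)/(1 + K_p·G(s)) = 86.48/(s + 3 + 86.48) = 86.48/(s + 89.48).
Time constant τ = 1/89.48 = 0.0112 s.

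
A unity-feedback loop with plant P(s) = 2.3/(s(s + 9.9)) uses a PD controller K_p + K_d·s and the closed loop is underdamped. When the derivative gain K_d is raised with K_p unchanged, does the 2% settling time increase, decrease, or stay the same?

decrease

Characteristic equation s² + (9.9 + 2.3K_d)s + 2.3K_p = 0: raising K_d increases ζω_n = (9.9+2.3K_d)/2 while the loop stays underdamped, so T_s ≈ 4/(ζω_n) decreases.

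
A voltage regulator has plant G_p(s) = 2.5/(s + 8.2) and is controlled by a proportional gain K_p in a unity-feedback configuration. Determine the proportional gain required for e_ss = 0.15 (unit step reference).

K_p = 18.6

Steady-state error for a unit step on this type-0 loop is 1/(1 + K_p·G_p(0)).
G_p(0) = 0.3049. Require 1/(1 + K_p·0.3049) = 0.15, so 1 + 0.3049·K_p = 6.667.
K_p = (6.667 − 1)/0.3049 = 18.6.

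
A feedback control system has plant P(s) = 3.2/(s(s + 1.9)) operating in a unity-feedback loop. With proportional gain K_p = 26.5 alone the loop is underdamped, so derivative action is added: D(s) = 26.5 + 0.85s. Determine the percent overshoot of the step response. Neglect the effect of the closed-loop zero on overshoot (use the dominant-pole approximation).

Forward path: (26.5 + 0.85s)·3.2/(s(s+1.9)). The closed-loop characteristic equation is s² + (1.9 + 3.2·0.85)s + 3.2·26.5 = 0.
That is s² + 4.62s + 84.8 = 0, so ω_n = 9.209 rad/s and ζ = 4.62/(2·9.209) = 0.2508.
%OS = 100·exp(−πζ/√(1−ζ²)) = 44.3%.

44.3%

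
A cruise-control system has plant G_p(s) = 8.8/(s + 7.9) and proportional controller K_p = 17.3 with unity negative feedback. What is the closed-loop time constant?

τ = 0.00624 s

Closed-loop transfer function: T(s) = K_p·G_p(s)/(1 + K_p·G_p(s)) = 152.2/(s + 7.9 + 152.2) = 152.2/(s + 160.1).
Time constant τ = 1/160.1 = 0.00624 s.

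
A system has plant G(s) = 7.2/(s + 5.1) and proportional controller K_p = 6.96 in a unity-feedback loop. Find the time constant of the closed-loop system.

τ = 0.0181 s

Closed-loop transfer function: T(s) = K_p·G(s)/(1 + K_p·G(s)) = 50.11/(s + 5.1 + 50.11) = 50.11/(s + 55.21).
Time constant τ = 1/55.21 = 0.0181 s.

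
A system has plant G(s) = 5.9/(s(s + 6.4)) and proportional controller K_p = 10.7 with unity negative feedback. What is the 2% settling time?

T_s ≈ 1.25 s

Closed-loop characteristic equation: s² + 6.4s + 63.13 = 0, so ω_n = 7.945 rad/s and ζ = 6.4/(2·7.945) = 0.4027.
2% settling time T_s ≈ 4/(ζω_n) = 4/3.2 = 1.25 s.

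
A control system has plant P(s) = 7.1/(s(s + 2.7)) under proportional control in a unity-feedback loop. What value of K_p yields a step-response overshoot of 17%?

From %OS = 100·exp(−πζ/√(1−ζ²)) = 17%, ζ = −ln(0.17)/√(π²+ln²(0.17)) = 0.4913.
Characteristic equation s² + 2.7s + 7.1K_p = 0 gives ζ = 2.7/(2√(7.1K_p)).
Setting ζ = 0.4913: √(7.1K_p) = 2.7/(2·0.4913) = 2.748, so K_p = 7.551/7.1 = 1.06.

K_p = 1.06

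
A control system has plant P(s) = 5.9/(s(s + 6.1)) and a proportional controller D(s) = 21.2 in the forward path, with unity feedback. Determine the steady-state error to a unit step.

The open loop D(s)P(s) has a pole at the origin (type 1), so the static position error constant is infinite and e_ss = 1/(1+∞) = 0.

0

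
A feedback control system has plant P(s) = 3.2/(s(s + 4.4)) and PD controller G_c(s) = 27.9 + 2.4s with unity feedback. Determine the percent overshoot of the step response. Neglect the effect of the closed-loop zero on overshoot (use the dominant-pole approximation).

7.34%

Forward path: (27.9 + 2.4s)·3.2/(s(s+4.4)). The closed-loop characteristic equation is s² + (4.4 + 3.2·2.4)s + 3.2·27.9 = 0.
That is s² + 12.08s + 89.28 = 0, so ω_n = 9.449 rad/s and ζ = 12.08/(2·9.449) = 0.6392.
%OS = 100·exp(−πζ/√(1−ζ²)) = 7.34%.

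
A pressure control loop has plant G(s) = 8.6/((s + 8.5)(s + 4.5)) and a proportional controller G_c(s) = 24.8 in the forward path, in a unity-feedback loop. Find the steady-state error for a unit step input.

0.152

The loop is type 0. Static position error constant K_pos = G_c(0)·G(0) = 24.8·0.2248 = 5.576.
Steady-state error to a unit step: e_ss = 1/(1+K_pos) = 1/6.576 = 0.152.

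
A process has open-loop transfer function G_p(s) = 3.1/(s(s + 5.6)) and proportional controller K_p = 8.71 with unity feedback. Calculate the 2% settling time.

T_s ≈ 1.43 s

From 1 + K_pG_p(s) = 0: s² + 5.6s + 27 = 0 ⇒ ω_n = 5.196, ζ = 0.5389.
2% settling time T_s ≈ 4/(ζω_n) = 4/2.8 = 1.43 s.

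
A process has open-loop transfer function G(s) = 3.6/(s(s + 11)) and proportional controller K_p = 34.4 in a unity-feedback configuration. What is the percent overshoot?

16.8%

Closed-loop characteristic equation: s² + 11s + 123.8 = 0, so ω_n = 11.13 rad/s and ζ = 11/(2·11.13) = 0.4942.
%OS = 100·exp(−πζ/√(1−ζ²)) = 100·exp(−π·0.4942/√0.7557) = 16.8%.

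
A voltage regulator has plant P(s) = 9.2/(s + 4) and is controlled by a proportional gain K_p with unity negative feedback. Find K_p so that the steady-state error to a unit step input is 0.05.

Steady-state error for a unit step on this type-0 loop is 1/(1 + K_p·P(0)).
P(0) = 2.3. Require 1/(1 + K_p·2.3) = 0.05, so 1 + 2.3·K_p = 20.
K_p = (20 − 1)/2.3 = 8.26.

K_p = 8.26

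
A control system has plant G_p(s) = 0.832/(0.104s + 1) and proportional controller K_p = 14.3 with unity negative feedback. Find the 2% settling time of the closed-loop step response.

Closed loop: T(s) = K_p·G_p/(1+K_p·G_p) = 11.9/(0.104s + 1 + 11.9), with pole at s = −(1 + 11.9)/0.104 = −124.
τ = 1/124 = 0.008064 s, so 2% settling time ≈ 4τ = 0.0323 s.

T_s ≈ 0.0323 s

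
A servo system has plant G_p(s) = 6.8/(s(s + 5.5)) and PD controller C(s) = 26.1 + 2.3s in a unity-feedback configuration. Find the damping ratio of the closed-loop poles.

ζ = 0.793

Forward path: (26.1 + 2.3s)·6.8/(s(s+5.5)). The closed-loop characteristic equation is s² + (5.5 + 6.8·2.3)s + 6.8·26.1 = 0.
That is s² + 21.14s + 177.5 = 0, so ω_n = 13.32 rad/s and ζ = 21.14/(2·13.32) = 0.7934.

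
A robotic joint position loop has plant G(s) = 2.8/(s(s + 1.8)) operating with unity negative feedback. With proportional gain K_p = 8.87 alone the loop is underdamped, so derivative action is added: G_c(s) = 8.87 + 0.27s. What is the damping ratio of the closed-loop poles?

ζ = 0.256

Forward path: (8.87 + 0.27s)·2.8/(s(s+1.8)). The closed-loop characteristic equation is s² + (1.8 + 2.8·0.27)s + 2.8·8.87 = 0.
That is s² + 2.556s + 24.84 = 0, so ω_n = 4.984 rad/s and ζ = 2.556/(2·4.984) = 0.2564.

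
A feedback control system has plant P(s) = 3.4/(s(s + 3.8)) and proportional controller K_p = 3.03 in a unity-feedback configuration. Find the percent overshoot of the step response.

Closed-loop characteristic equation: s² + 3.8s + 10.3 = 0, so ω_n = 3.21 rad/s and ζ = 3.8/(2·3.21) = 0.592.
%OS = 100·exp(−πζ/√(1−ζ²)) = 100·exp(−π·0.592/√0.6496) = 9.95%.

9.95%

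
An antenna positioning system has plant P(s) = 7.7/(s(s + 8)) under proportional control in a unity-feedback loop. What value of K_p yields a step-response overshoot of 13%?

K_p = 7

From %OS = 100·exp(−πζ/√(1−ζ²)) = 13%, ζ = −ln(0.13)/√(π²+ln²(0.13)) = 0.5446.
Characteristic equation s² + 8s + 7.7K_p = 0 gives ζ = 8/(2√(7.7K_p)).
Setting ζ = 0.5446: √(7.7K_p) = 8/(2·0.5446) = 7.344, so K_p = 53.94/7.7 = 7.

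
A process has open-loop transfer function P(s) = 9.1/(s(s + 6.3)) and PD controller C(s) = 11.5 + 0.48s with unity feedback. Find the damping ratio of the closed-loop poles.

ζ = 0.521

Forward path: (11.5 + 0.48s)·9.1/(s(s+6.3)). The closed-loop characteristic equation is s² + (6.3 + 9.1·0.48)s + 9.1·11.5 = 0.
That is s² + 10.67s + 104.6 = 0, so ω_n = 10.23 rad/s and ζ = 10.67/(2·10.23) = 0.5214.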